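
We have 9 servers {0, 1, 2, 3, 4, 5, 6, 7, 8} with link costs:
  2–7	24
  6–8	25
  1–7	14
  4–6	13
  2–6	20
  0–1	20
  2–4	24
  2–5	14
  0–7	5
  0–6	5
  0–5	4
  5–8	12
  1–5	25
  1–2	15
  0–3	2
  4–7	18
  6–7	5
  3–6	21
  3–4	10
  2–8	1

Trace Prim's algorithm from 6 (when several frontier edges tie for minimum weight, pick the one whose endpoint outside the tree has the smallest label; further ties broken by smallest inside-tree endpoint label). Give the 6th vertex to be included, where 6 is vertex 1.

4

Prim's algorithm from 6:
Step 1: cheapest edge leaving the tree is 0–6 (5); add 0.
Step 2: cheapest edge leaving the tree is 0–3 (2); add 3.
Step 3: cheapest edge leaving the tree is 0–5 (4); add 5.
Step 4: cheapest edge leaving the tree is 0–7 (5); add 7.
Step 5: cheapest edge leaving the tree is 3–4 (10); add 4.
Step 6: cheapest edge leaving the tree is 5–8 (12); add 8.
Step 7: cheapest edge leaving the tree is 2–8 (1); add 2.
Step 8: cheapest edge leaving the tree is 1–7 (14); add 1.
Vertex order: 6, 0, 3, 5, 7, 4, 8, 2, 1. The 6th vertex is 4.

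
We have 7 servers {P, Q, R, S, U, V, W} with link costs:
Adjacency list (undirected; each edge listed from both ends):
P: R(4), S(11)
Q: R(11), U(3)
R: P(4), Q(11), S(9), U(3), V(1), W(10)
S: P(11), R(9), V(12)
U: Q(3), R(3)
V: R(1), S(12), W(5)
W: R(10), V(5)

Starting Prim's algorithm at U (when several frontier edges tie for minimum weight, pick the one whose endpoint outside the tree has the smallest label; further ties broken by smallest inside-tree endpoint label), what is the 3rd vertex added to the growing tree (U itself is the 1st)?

R

Prim, starting at U.
Step 1: frontier [Q U 3, R U 3] → take Q U (3); add Q.
Step 2: frontier [Q R 11, R U 3] → take R U (3); add R.
Step 3: frontier [R V 1, P R 4, R S 9, R W 10] → take R V (1); add V.
Step 4: frontier [P R 4, R S 9, R W 10, V W 5, S V 12] → take P R (4); add P.
Step 5: frontier [P S 11, R S 9, R W 10, V W 5, S V 12] → take V W (5); add W.
Step 6: frontier [P S 11, R S 9, S V 12] → take R S (9); add S.
Vertex order: U, Q, R, V, P, W, S. The 3rd vertex is R.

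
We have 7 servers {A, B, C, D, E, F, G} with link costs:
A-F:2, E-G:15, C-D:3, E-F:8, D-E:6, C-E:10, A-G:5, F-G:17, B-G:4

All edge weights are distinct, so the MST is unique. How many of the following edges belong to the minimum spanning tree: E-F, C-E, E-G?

Kruskal: consider edges lightest-first.
A-F (2): add — endpoints in different components.
C-D (3): add — endpoints in different components.
B-G (4): add — endpoints in different components.
A-G (5): add — endpoints in different components.
D-E (6): add — endpoints in different components.
E-F (8): add — endpoints in different components.
MST edge set: {A-F, C-D, B-G, A-G, D-E, E-F}.
Of the listed edges, {E-F} are in the MST → 1.

1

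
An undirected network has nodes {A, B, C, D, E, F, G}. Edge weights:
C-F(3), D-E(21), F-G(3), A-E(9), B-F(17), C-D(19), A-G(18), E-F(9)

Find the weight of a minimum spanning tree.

60

Kruskal's algorithm — process edges by increasing weight (ties by edge label):
C-F (3): add. Components now {A} {B} {C,F} {D} {E} {G}
F-G (3): add. Components now {A} {B} {C,F,G} {D} {E}
A-E (9): add. Components now {A,E} {B} {C,F,G} {D}
E-F (9): add. Components now {A,C,E,F,G} {B} {D}
B-F (17): add. Components now {A,B,C,E,F,G} {D}
A-G (18): skip — A and G already connected.
C-D (19): add. Components now {A,B,C,D,E,F,G}
MST edges: C-F, F-G, A-E, E-F, B-F, C-D; total weight 3+3+9+9+17+19 = 60.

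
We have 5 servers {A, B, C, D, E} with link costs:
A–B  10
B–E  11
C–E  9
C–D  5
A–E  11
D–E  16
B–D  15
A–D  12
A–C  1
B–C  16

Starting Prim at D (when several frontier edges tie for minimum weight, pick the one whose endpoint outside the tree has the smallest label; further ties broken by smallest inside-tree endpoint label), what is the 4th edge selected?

Grow the tree from D using Prim:
Step 1: cheapest edge leaving the tree is C–D (5); add C.
Step 2: cheapest edge leaving the tree is A–C (1); add A.
Step 3: cheapest edge leaving the tree is C–E (9); add E.
Step 4: cheapest edge leaving the tree is A–B (10); add B.
The 4th edge added is A–B.

A-B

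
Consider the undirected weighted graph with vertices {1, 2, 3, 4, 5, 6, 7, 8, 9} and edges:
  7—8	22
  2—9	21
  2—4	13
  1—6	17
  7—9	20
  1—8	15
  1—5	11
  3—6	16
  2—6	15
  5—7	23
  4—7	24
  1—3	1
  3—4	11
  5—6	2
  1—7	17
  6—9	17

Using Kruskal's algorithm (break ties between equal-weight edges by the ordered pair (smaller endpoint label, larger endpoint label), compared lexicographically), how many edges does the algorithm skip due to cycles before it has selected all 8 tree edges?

3

Sort edges by weight, then run Kruskal:
1—3 (1): add — endpoints in different components.
5—6 (2): add — endpoints in different components.
1—5 (11): add — endpoints in different components.
3—4 (11): add — endpoints in different components.
2—4 (13): add — endpoints in different components.
1—8 (15): add — endpoints in different components.
2—6 (15): skip — 2 and 6 already connected.
3—6 (16): skip — 3 and 6 already connected.
1—6 (17): skip — 1 and 6 already connected.
1—7 (17): add — endpoints in different components.
6—9 (17): add — endpoints in different components.
Edges rejected before the tree was complete: 3.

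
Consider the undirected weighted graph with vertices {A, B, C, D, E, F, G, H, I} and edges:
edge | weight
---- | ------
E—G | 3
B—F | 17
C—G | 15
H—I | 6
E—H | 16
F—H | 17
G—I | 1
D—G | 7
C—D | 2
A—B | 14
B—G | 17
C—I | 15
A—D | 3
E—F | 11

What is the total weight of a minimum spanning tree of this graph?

47

Kruskal's algorithm — process edges by increasing weight (ties by edge label):
G—I (1): add — endpoints in different components.
C—D (2): add — endpoints in different components.
A—D (3): add — endpoints in different components.
E—G (3): add — endpoints in different components.
H—I (6): add — endpoints in different components.
D—G (7): add — endpoints in different components.
E—F (11): add — endpoints in different components.
A—B (14): add — endpoints in different components.
MST edges: G—I, C—D, A—D, E—G, H—I, D—G, E—F, A—B; total weight 1+2+3+3+6+7+11+14 = 47.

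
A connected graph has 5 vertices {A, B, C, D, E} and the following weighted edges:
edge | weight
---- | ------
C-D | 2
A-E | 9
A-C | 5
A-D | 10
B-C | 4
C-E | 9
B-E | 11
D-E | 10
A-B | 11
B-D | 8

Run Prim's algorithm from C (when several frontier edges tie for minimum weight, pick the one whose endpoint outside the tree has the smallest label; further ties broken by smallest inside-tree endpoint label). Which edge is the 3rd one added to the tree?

Prim's algorithm from C:
Step 1: frontier [C-D 2, B-C 4, A-C 5, C-E 9] → take C-D (2); add D.
Step 2: frontier [B-C 4, A-C 5, C-E 9, B-D 8, A-D 10, D-E 10] → take B-C (4); add B.
Step 3: frontier [A-B 11, B-E 11, A-C 5, C-E 9, A-D 10, D-E 10] → take A-C (5); add A.
Step 4: frontier [A-E 9, B-E 11, C-E 9, D-E 10] → take A-E (9); add E.
The 3rd edge added is A-C.

A-C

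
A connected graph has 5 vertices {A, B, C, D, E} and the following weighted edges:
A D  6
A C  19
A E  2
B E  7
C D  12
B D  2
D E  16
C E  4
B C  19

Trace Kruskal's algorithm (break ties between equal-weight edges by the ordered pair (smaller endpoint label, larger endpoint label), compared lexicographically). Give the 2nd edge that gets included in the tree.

Kruskal: consider edges lightest-first.
A E (2): add. Components now {A,E} {B} {C} {D}
B D (2): add. Components now {A,E} {B,D} {C}
C E (4): add. Components now {A,C,E} {B,D}
A D (6): add. Components now {A,B,C,D,E}
The 2nd edge added is B D.

B-D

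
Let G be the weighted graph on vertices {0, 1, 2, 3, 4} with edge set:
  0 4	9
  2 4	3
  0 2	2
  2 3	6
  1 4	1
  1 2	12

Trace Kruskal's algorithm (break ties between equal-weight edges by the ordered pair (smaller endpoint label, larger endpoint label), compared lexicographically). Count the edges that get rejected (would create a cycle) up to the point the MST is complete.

0

Kruskal: consider edges lightest-first.
1 4 (1): add — endpoints in different components.
0 2 (2): add — endpoints in different components.
2 4 (3): add — endpoints in different components.
2 3 (6): add — endpoints in different components.
Edges rejected before the tree was complete: 0.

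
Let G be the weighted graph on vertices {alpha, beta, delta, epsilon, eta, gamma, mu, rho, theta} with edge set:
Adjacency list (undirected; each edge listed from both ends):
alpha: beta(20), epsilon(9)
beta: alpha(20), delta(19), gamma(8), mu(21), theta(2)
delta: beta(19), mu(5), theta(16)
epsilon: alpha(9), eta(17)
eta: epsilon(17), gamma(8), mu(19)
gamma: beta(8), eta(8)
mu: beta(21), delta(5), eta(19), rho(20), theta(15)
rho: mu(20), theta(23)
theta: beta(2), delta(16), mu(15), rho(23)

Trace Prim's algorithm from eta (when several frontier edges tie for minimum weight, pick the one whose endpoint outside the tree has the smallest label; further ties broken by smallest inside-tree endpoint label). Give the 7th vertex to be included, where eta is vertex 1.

Prim, starting at eta.
Step 1: frontier [eta—gamma 8, epsilon—eta 17, eta—mu 19] → take eta—gamma (8); add gamma.
Step 2: frontier [epsilon—eta 17, eta—mu 19, beta—gamma 8] → take beta—gamma (8); add beta.
Step 3: frontier [beta—theta 2, beta—delta 19, alpha—beta 20, beta—mu 21, epsilon—eta 17, eta—mu 19] → take beta—theta (2); add theta.
Step 4: frontier [beta—delta 19, alpha—beta 20, beta—mu 21, epsilon—eta 17, eta—mu 19, mu—theta 15, delta—theta 16, rho—theta 23] → take mu—theta (15); add mu.
Step 5: frontier [beta—delta 19, alpha—beta 20, epsilon—eta 17, delta—mu 5, mu—rho 20, delta—theta 16, rho—theta 23] → take delta—mu (5); add delta.
Step 6: frontier [alpha—beta 20, epsilon—eta 17, mu—rho 20, rho—theta 23] → take epsilon—eta (17); add epsilon.
Step 7: frontier [alpha—beta 20, alpha—epsilon 9, mu—rho 20, rho—theta 23] → take alpha—epsilon (9); add alpha.
Step 8: frontier [mu—rho 20, rho—theta 23] → take mu—rho (20); add rho.
Vertex order: eta, gamma, beta, theta, mu, delta, epsilon, alpha, rho. The 7th vertex is epsilon.

epsilon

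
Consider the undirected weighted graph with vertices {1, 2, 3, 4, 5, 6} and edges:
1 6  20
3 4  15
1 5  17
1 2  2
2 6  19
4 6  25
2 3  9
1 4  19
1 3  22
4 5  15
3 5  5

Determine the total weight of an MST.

50

Prim, starting at 1.
Step 1: frontier [1 2 2, 1 5 17, 1 4 19, 1 6 20, 1 3 22] → take 1 2 (2); add 2.
Step 2: frontier [1 5 17, 1 4 19, 1 6 20, 1 3 22, 2 3 9, 2 6 19] → take 2 3 (9); add 3.
Step 3: frontier [1 5 17, 1 4 19, 1 6 20, 2 6 19, 3 5 5, 3 4 15] → take 3 5 (5); add 5.
Step 4: frontier [1 4 19, 1 6 20, 2 6 19, 3 4 15, 4 5 15] → take 3 4 (15); add 4.
Step 5: frontier [1 6 20, 2 6 19, 4 6 25] → take 2 6 (19); add 6.
MST edges: 1 2, 2 3, 3 5, 3 4, 2 6; total weight 2+9+5+15+19 = 50.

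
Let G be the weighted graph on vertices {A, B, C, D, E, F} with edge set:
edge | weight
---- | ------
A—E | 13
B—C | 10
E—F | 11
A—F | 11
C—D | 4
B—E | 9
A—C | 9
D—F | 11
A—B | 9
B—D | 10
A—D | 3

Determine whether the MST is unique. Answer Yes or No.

No

Kruskal: consider edges lightest-first.
A—D (3): add. Components now {A,D} {B} {C} {E} {F}
C—D (4): add. Components now {A,C,D} {B} {E} {F}
A—B (9): add. Components now {A,B,C,D} {E} {F}
A—C (9): skip — A and C already connected.
B—E (9): add. Components now {A,B,C,D,E} {F}
B—C (10): skip — B and C already connected.
B—D (10): skip — B and D already connected.
A—F (11): add. Components now {A,B,C,D,E,F}
Non-tree edge E—F has weight 11, equal to the heaviest edge on its tree cycle — swapping gives another MST of the same weight. Not unique.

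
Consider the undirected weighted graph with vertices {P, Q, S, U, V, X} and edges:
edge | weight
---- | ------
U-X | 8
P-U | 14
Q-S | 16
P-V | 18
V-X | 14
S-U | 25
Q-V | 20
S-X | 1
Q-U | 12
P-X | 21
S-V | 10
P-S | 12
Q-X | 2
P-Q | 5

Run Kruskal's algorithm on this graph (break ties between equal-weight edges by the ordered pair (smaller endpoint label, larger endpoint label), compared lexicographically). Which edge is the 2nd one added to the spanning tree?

Kruskal: consider edges lightest-first.
S-X (1): add. Components now {V} {Q} {S,X} {P} {U}
Q-X (2): add. Components now {V} {Q,S,X} {P} {U}
P-Q (5): add. Components now {V} {P,Q,S,X} {U}
U-X (8): add. Components now {V} {P,Q,S,U,X}
S-V (10): add. Components now {P,Q,S,U,V,X}
The 2nd edge added is Q-X.

Q-X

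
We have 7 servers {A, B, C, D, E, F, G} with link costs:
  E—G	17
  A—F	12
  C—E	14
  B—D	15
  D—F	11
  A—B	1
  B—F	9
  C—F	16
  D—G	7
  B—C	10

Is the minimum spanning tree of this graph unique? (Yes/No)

Yes

Sort edges by weight, then run Kruskal:
A—B (1): add — endpoints in different components.
D—G (7): add — endpoints in different components.
B—F (9): add — endpoints in different components.
B—C (10): add — endpoints in different components.
D—F (11): add — endpoints in different components.
A—F (12): skip — A and F already connected.
C—E (14): add — endpoints in different components.
Every non-tree edge has weight strictly greater than the heaviest edge on the tree path between its endpoints, so the MST is unique.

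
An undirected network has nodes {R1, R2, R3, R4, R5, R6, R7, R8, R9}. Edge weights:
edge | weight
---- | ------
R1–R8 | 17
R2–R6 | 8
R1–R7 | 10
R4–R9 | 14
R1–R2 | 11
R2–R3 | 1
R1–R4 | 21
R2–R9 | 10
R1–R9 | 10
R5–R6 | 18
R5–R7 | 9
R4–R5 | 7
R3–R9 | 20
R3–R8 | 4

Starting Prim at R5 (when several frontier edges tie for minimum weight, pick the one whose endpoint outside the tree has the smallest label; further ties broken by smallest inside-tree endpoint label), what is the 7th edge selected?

R3-R8

Prim, starting at R5.
Step 1: frontier [R4–R5 7, R5–R7 9, R5–R6 18] → take R4–R5 (7); add R4.
Step 2: frontier [R4–R9 14, R1–R4 21, R5–R7 9, R5–R6 18] → take R5–R7 (9); add R7.
Step 3: frontier [R4–R9 14, R1–R4 21, R5–R6 18, R1–R7 10] → take R1–R7 (10); add R1.
Step 4: frontier [R1–R9 10, R1–R2 11, R1–R8 17, R4–R9 14, R5–R6 18] → take R1–R9 (10); add R9.
Step 5: frontier [R1–R2 11, R1–R8 17, R5–R6 18, R2–R9 10, R3–R9 20] → take R2–R9 (10); add R2.
Step 6: frontier [R1–R8 17, R2–R3 1, R2–R6 8, R5–R6 18, R3–R9 20] → take R2–R3 (1); add R3.
Step 7: frontier [R1–R8 17, R2–R6 8, R3–R8 4, R5–R6 18] → take R3–R8 (4); add R8.
Step 8: frontier [R2–R6 8, R5–R6 18] → take R2–R6 (8); add R6.
The 7th edge added is R3–R8.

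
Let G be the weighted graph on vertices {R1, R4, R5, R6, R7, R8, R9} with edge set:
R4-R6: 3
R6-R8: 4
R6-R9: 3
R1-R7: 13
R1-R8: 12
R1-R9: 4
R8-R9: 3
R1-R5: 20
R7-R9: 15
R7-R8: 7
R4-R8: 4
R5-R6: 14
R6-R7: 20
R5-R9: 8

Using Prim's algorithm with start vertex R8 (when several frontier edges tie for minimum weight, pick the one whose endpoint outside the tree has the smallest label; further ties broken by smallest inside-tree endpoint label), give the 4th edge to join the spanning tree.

Prim, starting at R8.
Step 1: cheapest edge leaving the tree is R8-R9 (3); add R9.
Step 2: cheapest edge leaving the tree is R6-R9 (3); add R6.
Step 3: cheapest edge leaving the tree is R4-R6 (3); add R4.
Step 4: cheapest edge leaving the tree is R1-R9 (4); add R1.
Step 5: cheapest edge leaving the tree is R7-R8 (7); add R7.
Step 6: cheapest edge leaving the tree is R5-R9 (8); add R5.
The 4th edge added is R1-R9.

R1-R9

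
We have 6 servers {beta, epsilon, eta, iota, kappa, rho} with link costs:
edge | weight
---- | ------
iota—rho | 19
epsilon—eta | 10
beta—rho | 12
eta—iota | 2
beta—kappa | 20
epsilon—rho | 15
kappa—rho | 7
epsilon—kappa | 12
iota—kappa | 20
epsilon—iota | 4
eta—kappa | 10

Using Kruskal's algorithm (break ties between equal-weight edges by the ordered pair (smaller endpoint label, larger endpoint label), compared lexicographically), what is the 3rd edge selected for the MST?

Kruskal's algorithm — process edges by increasing weight (ties by edge label):
eta—iota (2): add — endpoints in different components.
epsilon—iota (4): add — endpoints in different components.
kappa—rho (7): add — endpoints in different components.
epsilon—eta (10): skip — epsilon and eta already connected.
eta—kappa (10): add — endpoints in different components.
beta—rho (12): add — endpoints in different components.
The 3rd edge added is kappa—rho.

kappa-rho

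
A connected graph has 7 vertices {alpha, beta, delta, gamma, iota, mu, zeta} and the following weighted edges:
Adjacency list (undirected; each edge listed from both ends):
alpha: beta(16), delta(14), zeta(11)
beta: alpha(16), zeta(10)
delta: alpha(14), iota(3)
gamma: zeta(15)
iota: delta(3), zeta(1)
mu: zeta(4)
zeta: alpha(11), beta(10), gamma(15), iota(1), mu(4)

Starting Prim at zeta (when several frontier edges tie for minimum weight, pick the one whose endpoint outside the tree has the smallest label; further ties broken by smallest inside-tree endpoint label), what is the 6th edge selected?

Grow the tree from zeta using Prim:
Step 1: frontier [iota zeta 1, mu zeta 4, beta zeta 10, alpha zeta 11, gamma zeta 15] → take iota zeta (1); add iota.
Step 2: frontier [delta iota 3, mu zeta 4, beta zeta 10, alpha zeta 11, gamma zeta 15] → take delta iota (3); add delta.
Step 3: frontier [alpha delta 14, mu zeta 4, beta zeta 10, alpha zeta 11, gamma zeta 15] → take mu zeta (4); add mu.
Step 4: frontier [alpha delta 14, beta zeta 10, alpha zeta 11, gamma zeta 15] → take beta zeta (10); add beta.
Step 5: frontier [alpha beta 16, alpha delta 14, alpha zeta 11, gamma zeta 15] → take alpha zeta (11); add alpha.
Step 6: frontier [gamma zeta 15] → take gamma zeta (15); add gamma.
The 6th edge added is gamma zeta.

gamma-zeta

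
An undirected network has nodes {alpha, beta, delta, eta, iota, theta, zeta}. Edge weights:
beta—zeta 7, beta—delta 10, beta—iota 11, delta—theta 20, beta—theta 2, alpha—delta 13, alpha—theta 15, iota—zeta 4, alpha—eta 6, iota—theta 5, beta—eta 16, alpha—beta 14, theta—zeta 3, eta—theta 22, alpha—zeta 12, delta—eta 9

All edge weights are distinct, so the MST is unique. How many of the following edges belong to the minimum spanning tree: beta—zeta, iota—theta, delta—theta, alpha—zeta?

0

Kruskal: consider edges lightest-first.
beta—theta (2): add. Components now {beta,theta} {zeta} {delta} {iota} {eta} {alpha}
theta—zeta (3): add. Components now {beta,theta,zeta} {delta} {iota} {eta} {alpha}
iota—zeta (4): add. Components now {beta,iota,theta,zeta} {delta} {eta} {alpha}
iota—theta (5): skip — theta and iota already connected.
alpha—eta (6): add. Components now {beta,iota,theta,zeta} {delta} {alpha,eta}
beta—zeta (7): skip — zeta and beta already connected.
delta—eta (9): add. Components now {beta,iota,theta,zeta} {alpha,delta,eta}
beta—delta (10): add. Components now {alpha,beta,delta,eta,iota,theta,zeta}
MST edge set: {beta—theta, theta—zeta, iota—zeta, alpha—eta, delta—eta, beta—delta}.
Of the listed edges, {} are in the MST → 0.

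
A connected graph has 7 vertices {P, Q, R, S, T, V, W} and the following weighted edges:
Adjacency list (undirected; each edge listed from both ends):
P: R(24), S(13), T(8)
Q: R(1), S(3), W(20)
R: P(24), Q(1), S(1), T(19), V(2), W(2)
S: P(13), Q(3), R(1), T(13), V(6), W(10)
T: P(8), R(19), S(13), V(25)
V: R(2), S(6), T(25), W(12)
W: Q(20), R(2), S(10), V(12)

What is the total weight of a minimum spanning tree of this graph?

Grow the tree from T using Prim:
Step 1: cheapest edge leaving the tree is P–T (8); add P.
Step 2: cheapest edge leaving the tree is P–S (13); add S.
Step 3: cheapest edge leaving the tree is R–S (1); add R.
Step 4: cheapest edge leaving the tree is Q–R (1); add Q.
Step 5: cheapest edge leaving the tree is R–V (2); add V.
Step 6: cheapest edge leaving the tree is R–W (2); add W.
MST edges: P–T, P–S, R–S, Q–R, R–V, R–W; total weight 8+13+1+1+2+2 = 27.

27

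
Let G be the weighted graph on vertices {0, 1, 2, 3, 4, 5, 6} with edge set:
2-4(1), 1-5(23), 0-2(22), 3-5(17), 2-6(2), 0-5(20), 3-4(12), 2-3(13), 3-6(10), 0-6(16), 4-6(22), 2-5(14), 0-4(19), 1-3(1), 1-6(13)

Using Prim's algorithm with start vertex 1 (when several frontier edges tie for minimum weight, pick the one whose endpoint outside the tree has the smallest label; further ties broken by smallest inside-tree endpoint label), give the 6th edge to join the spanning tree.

Prim, starting at 1.
Step 1: cheapest edge leaving the tree is 1-3 (1); add 3.
Step 2: cheapest edge leaving the tree is 3-6 (10); add 6.
Step 3: cheapest edge leaving the tree is 2-6 (2); add 2.
Step 4: cheapest edge leaving the tree is 2-4 (1); add 4.
Step 5: cheapest edge leaving the tree is 2-5 (14); add 5.
Step 6: cheapest edge leaving the tree is 0-6 (16); add 0.
The 6th edge added is 0-6.

0-6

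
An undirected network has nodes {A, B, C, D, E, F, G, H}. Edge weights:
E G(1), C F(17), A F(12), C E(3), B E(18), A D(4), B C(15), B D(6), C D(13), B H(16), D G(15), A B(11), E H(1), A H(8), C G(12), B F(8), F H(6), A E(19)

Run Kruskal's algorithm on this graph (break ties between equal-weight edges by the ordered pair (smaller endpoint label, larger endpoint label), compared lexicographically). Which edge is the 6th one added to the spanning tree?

F-H

Kruskal: consider edges lightest-first.
E G (1): add — endpoints in different components.
E H (1): add — endpoints in different components.
C E (3): add — endpoints in different components.
A D (4): add — endpoints in different components.
B D (6): add — endpoints in different components.
F H (6): add — endpoints in different components.
A H (8): add — endpoints in different components.
The 6th edge added is F H.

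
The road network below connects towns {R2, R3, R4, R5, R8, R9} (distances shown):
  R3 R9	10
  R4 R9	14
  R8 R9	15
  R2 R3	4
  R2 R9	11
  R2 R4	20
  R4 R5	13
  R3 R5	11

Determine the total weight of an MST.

53

Sort edges by weight, then run Kruskal:
R2 R3 (4): add. Components now {R9} {R5} {R4} {R2,R3} {R8}
R3 R9 (10): add. Components now {R2,R3,R9} {R5} {R4} {R8}
R2 R9 (11): skip — R9 and R2 already connected.
R3 R5 (11): add. Components now {R2,R3,R5,R9} {R4} {R8}
R4 R5 (13): add. Components now {R2,R3,R4,R5,R9} {R8}
R4 R9 (14): skip — R9 and R4 already connected.
R8 R9 (15): add. Components now {R2,R3,R4,R5,R8,R9}
MST edges: R2 R3, R3 R9, R3 R5, R4 R5, R8 R9; total weight 4+10+11+13+15 = 53.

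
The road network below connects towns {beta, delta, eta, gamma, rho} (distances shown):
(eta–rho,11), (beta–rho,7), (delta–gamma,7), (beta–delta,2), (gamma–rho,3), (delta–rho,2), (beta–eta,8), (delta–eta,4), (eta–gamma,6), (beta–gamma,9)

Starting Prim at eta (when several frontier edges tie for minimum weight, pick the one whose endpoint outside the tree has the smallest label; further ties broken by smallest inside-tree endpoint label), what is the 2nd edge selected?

Prim, starting at eta.
Step 1: frontier [delta–eta 4, eta–gamma 6, beta–eta 8, eta–rho 11] → take delta–eta (4); add delta.
Step 2: frontier [beta–delta 2, delta–rho 2, delta–gamma 7, eta–gamma 6, beta–eta 8, eta–rho 11] → take beta–delta (2); add beta.
Step 3: frontier [beta–rho 7, beta–gamma 9, delta–rho 2, delta–gamma 7, eta–gamma 6, eta–rho 11] → take delta–rho (2); add rho.
Step 4: frontier [beta–gamma 9, delta–gamma 7, eta–gamma 6, gamma–rho 3] → take gamma–rho (3); add gamma.
The 2nd edge added is beta–delta.

beta-delta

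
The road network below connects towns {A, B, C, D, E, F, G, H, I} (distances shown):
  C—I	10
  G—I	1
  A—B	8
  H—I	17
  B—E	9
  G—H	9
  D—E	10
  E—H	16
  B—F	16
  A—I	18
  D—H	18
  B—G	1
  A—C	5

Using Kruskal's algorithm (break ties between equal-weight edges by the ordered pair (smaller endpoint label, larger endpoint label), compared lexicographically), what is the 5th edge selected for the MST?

Kruskal's algorithm — process edges by increasing weight (ties by edge label):
B—G (1): add — endpoints in different components.
G—I (1): add — endpoints in different components.
A—C (5): add — endpoints in different components.
A—B (8): add — endpoints in different components.
B—E (9): add — endpoints in different components.
G—H (9): add — endpoints in different components.
C—I (10): skip — C and I already connected.
D—E (10): add — endpoints in different components.
B—F (16): add — endpoints in different components.
The 5th edge added is B—E.

B-E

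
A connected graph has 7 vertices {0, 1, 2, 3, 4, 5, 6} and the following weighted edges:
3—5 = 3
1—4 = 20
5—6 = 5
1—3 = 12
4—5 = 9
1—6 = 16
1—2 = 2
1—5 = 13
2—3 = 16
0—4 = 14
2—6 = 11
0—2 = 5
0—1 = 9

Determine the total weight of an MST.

Sort edges by weight, then run Kruskal:
1—2 (2): add — endpoints in different components.
3—5 (3): add — endpoints in different components.
0—2 (5): add — endpoints in different components.
5—6 (5): add — endpoints in different components.
0—1 (9): skip — 0 and 1 already connected.
4—5 (9): add — endpoints in different components.
2—6 (11): add — endpoints in different components.
MST edges: 1—2, 3—5, 0—2, 5—6, 4—5, 2—6; total weight 2+3+5+5+9+11 = 35.

35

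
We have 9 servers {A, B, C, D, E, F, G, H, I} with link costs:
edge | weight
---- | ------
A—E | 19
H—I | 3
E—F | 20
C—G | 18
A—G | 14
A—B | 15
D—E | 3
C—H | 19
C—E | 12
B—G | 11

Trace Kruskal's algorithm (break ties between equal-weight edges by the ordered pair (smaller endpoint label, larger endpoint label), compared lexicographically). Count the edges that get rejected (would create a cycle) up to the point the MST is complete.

2

Sort edges by weight, then run Kruskal:
D—E (3): add — endpoints in different components.
H—I (3): add — endpoints in different components.
B—G (11): add — endpoints in different components.
C—E (12): add — endpoints in different components.
A—G (14): add — endpoints in different components.
A—B (15): skip — A and B already connected.
C—G (18): add — endpoints in different components.
A—E (19): skip — A and E already connected.
C—H (19): add — endpoints in different components.
E—F (20): add — endpoints in different components.
Edges rejected before the tree was complete: 2.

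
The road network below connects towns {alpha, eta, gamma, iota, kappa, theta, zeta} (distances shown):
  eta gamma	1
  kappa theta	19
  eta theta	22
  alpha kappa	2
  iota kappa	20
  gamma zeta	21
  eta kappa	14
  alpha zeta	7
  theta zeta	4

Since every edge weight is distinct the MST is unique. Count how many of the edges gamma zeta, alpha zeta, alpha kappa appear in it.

Sort edges by weight, then run Kruskal:
eta gamma (1): add. Components now {iota} {theta} {alpha} {kappa} {zeta} {eta,gamma}
alpha kappa (2): add. Components now {iota} {theta} {alpha,kappa} {zeta} {eta,gamma}
theta zeta (4): add. Components now {iota} {theta,zeta} {alpha,kappa} {eta,gamma}
alpha zeta (7): add. Components now {iota} {alpha,kappa,theta,zeta} {eta,gamma}
eta kappa (14): add. Components now {iota} {alpha,eta,gamma,kappa,theta,zeta}
kappa theta (19): skip — theta and kappa already connected.
iota kappa (20): add. Components now {alpha,eta,gamma,iota,kappa,theta,zeta}
MST edge set: {eta gamma, alpha kappa, theta zeta, alpha zeta, eta kappa, iota kappa}.
Of the listed edges, {alpha zeta, alpha kappa} are in the MST → 2.

2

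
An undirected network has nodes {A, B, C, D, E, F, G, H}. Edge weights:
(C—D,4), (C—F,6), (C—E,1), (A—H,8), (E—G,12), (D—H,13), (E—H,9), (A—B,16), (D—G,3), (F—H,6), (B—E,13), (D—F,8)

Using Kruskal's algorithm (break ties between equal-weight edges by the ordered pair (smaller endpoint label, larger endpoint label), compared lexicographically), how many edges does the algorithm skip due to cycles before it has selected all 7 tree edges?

3

Kruskal's algorithm — process edges by increasing weight (ties by edge label):
C—E (1): add — endpoints in different components.
D—G (3): add — endpoints in different components.
C—D (4): add — endpoints in different components.
C—F (6): add — endpoints in different components.
F—H (6): add — endpoints in different components.
A—H (8): add — endpoints in different components.
D—F (8): skip — D and F already connected.
E—H (9): skip — E and H already connected.
E—G (12): skip — E and G already connected.
B—E (13): add — endpoints in different components.
Edges rejected before the tree was complete: 3.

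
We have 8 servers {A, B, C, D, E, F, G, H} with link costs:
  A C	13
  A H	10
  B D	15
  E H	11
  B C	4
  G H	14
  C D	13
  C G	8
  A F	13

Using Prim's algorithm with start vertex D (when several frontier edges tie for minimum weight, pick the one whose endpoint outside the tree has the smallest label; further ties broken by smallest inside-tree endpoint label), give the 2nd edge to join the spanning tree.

Prim's algorithm from D:
Step 1: cheapest edge leaving the tree is C D (13); add C.
Step 2: cheapest edge leaving the tree is B C (4); add B.
Step 3: cheapest edge leaving the tree is C G (8); add G.
Step 4: cheapest edge leaving the tree is A C (13); add A.
Step 5: cheapest edge leaving the tree is A H (10); add H.
Step 6: cheapest edge leaving the tree is E H (11); add E.
Step 7: cheapest edge leaving the tree is A F (13); add F.
The 2nd edge added is B C.

B-C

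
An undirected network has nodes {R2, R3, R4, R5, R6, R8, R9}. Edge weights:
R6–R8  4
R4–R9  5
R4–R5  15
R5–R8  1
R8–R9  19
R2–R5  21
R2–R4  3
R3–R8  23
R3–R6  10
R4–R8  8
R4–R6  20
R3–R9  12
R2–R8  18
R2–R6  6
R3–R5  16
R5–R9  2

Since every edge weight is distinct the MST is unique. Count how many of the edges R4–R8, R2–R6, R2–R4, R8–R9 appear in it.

1

Kruskal: consider edges lightest-first.
R5–R8 (1): add. Components now {R6} {R5,R8} {R9} {R2} {R3} {R4}
R5–R9 (2): add. Components now {R6} {R5,R8,R9} {R2} {R3} {R4}
R2–R4 (3): add. Components now {R6} {R5,R8,R9} {R2,R4} {R3}
R6–R8 (4): add. Components now {R5,R6,R8,R9} {R2,R4} {R3}
R4–R9 (5): add. Components now {R2,R4,R5,R6,R8,R9} {R3}
R2–R6 (6): skip — R6 and R2 already connected.
R4–R8 (8): skip — R8 and R4 already connected.
R3–R6 (10): add. Components now {R2,R3,R4,R5,R6,R8,R9}
MST edge set: {R5–R8, R5–R9, R2–R4, R6–R8, R4–R9, R3–R6}.
Of the listed edges, {R2–R4} are in the MST → 1.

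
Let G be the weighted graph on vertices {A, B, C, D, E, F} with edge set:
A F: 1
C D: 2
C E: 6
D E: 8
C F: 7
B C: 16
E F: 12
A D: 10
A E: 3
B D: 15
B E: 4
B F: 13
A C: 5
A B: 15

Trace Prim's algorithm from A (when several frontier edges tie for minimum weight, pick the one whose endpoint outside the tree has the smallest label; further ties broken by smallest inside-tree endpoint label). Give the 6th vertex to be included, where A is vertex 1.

Prim's algorithm from A:
Step 1: frontier [A F 1, A E 3, A C 5, A D 10, A B 15] → take A F (1); add F.
Step 2: frontier [A E 3, A C 5, A D 10, A B 15, C F 7, E F 12, B F 13] → take A E (3); add E.
Step 3: frontier [A C 5, A D 10, A B 15, B E 4, C E 6, D E 8, C F 7, B F 13] → take B E (4); add B.
Step 4: frontier [A C 5, A D 10, B D 15, B C 16, C E 6, D E 8, C F 7] → take A C (5); add C.
Step 5: frontier [A D 10, B D 15, C D 2, D E 8] → take C D (2); add D.
Vertex order: A, F, E, B, C, D. The 6th vertex is D.

D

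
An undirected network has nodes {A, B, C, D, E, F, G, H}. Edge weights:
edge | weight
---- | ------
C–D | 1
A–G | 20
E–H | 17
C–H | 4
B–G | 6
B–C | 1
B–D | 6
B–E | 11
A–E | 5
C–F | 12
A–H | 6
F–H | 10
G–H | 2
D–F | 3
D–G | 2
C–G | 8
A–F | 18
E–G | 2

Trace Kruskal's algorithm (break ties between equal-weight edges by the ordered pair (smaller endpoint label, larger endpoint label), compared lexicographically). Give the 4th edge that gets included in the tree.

Sort edges by weight, then run Kruskal:
B–C (1): add — endpoints in different components.
C–D (1): add — endpoints in different components.
D–G (2): add — endpoints in different components.
E–G (2): add — endpoints in different components.
G–H (2): add — endpoints in different components.
D–F (3): add — endpoints in different components.
C–H (4): skip — C and H already connected.
A–E (5): add — endpoints in different components.
The 4th edge added is E–G.

E-G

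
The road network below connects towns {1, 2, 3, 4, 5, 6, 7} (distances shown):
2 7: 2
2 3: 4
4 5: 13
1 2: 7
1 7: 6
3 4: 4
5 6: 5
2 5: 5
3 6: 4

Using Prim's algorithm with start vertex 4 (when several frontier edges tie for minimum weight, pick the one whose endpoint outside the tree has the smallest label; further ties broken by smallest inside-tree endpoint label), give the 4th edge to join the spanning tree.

Prim, starting at 4.
Step 1: frontier [3 4 4, 4 5 13] → take 3 4 (4); add 3.
Step 2: frontier [2 3 4, 3 6 4, 4 5 13] → take 2 3 (4); add 2.
Step 3: frontier [2 7 2, 2 5 5, 1 2 7, 3 6 4, 4 5 13] → take 2 7 (2); add 7.
Step 4: frontier [2 5 5, 1 2 7, 3 6 4, 4 5 13, 1 7 6] → take 3 6 (4); add 6.
Step 5: frontier [2 5 5, 1 2 7, 4 5 13, 5 6 5, 1 7 6] → take 2 5 (5); add 5.
Step 6: frontier [1 2 7, 1 7 6] → take 1 7 (6); add 1.
The 4th edge added is 3 6.

3-6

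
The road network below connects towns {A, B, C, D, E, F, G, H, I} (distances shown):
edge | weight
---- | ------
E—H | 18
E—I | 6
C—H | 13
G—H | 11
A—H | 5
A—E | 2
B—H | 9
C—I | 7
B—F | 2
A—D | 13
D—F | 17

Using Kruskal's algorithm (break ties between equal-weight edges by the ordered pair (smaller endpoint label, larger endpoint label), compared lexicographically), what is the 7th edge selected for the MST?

Sort edges by weight, then run Kruskal:
A—E (2): add — endpoints in different components.
B—F (2): add — endpoints in different components.
A—H (5): add — endpoints in different components.
E—I (6): add — endpoints in different components.
C—I (7): add — endpoints in different components.
B—H (9): add — endpoints in different components.
G—H (11): add — endpoints in different components.
A—D (13): add — endpoints in different components.
The 7th edge added is G—H.

G-H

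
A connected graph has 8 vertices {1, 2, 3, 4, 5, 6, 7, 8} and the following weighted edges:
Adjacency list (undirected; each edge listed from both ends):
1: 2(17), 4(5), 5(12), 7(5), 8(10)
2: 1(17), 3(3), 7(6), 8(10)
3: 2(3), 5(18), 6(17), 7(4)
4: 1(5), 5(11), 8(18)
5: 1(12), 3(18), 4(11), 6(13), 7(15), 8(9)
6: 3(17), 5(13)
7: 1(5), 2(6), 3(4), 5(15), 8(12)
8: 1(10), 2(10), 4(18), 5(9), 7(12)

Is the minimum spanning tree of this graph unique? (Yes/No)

No

Kruskal's algorithm — process edges by increasing weight (ties by edge label):
2–3 (3): add — endpoints in different components.
3–7 (4): add — endpoints in different components.
1–4 (5): add — endpoints in different components.
1–7 (5): add — endpoints in different components.
2–7 (6): skip — 2 and 7 already connected.
5–8 (9): add — endpoints in different components.
1–8 (10): add — endpoints in different components.
2–8 (10): skip — 2 and 8 already connected.
4–5 (11): skip — 4 and 5 already connected.
1–5 (12): skip — 1 and 5 already connected.
7–8 (12): skip — 7 and 8 already connected.
5–6 (13): add — endpoints in different components.
Non-tree edge 2–8 has weight 10, equal to the heaviest edge on its tree cycle — swapping gives another MST of the same weight. Not unique.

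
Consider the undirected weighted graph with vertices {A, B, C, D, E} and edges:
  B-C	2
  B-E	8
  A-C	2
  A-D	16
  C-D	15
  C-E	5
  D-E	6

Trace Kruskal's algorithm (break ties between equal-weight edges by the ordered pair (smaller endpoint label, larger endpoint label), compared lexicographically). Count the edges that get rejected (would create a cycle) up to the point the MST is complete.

0

Kruskal's algorithm — process edges by increasing weight (ties by edge label):
A-C (2): add — endpoints in different components.
B-C (2): add — endpoints in different components.
C-E (5): add — endpoints in different components.
D-E (6): add — endpoints in different components.
Edges rejected before the tree was complete: 0.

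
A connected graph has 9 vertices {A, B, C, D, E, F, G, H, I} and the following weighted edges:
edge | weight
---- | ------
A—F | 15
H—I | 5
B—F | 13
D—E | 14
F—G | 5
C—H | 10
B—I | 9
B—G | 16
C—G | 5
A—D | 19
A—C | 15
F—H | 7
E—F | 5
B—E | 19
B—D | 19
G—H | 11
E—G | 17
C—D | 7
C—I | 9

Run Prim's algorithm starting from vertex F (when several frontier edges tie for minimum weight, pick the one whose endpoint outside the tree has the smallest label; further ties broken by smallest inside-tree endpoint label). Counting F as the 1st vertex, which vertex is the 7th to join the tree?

Grow the tree from F using Prim:
Step 1: cheapest edge leaving the tree is E—F (5); add E.
Step 2: cheapest edge leaving the tree is F—G (5); add G.
Step 3: cheapest edge leaving the tree is C—G (5); add C.
Step 4: cheapest edge leaving the tree is C—D (7); add D.
Step 5: cheapest edge leaving the tree is F—H (7); add H.
Step 6: cheapest edge leaving the tree is H—I (5); add I.
Step 7: cheapest edge leaving the tree is B—I (9); add B.
Step 8: cheapest edge leaving the tree is A—C (15); add A.
Vertex order: F, E, G, C, D, H, I, B, A. The 7th vertex is I.

I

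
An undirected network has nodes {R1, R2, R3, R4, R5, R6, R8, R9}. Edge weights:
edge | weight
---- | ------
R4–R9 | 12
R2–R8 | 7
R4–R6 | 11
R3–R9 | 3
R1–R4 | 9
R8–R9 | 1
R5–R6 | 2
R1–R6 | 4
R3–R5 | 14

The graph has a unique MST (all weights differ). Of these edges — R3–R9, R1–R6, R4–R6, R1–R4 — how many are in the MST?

Sort edges by weight, then run Kruskal:
R8–R9 (1): add — endpoints in different components.
R5–R6 (2): add — endpoints in different components.
R3–R9 (3): add — endpoints in different components.
R1–R6 (4): add — endpoints in different components.
R2–R8 (7): add — endpoints in different components.
R1–R4 (9): add — endpoints in different components.
R4–R6 (11): skip — R6 and R4 already connected.
R4–R9 (12): add — endpoints in different components.
MST edge set: {R8–R9, R5–R6, R3–R9, R1–R6, R2–R8, R1–R4, R4–R9}.
Of the listed edges, {R3–R9, R1–R6, R1–R4} are in the MST → 3.

3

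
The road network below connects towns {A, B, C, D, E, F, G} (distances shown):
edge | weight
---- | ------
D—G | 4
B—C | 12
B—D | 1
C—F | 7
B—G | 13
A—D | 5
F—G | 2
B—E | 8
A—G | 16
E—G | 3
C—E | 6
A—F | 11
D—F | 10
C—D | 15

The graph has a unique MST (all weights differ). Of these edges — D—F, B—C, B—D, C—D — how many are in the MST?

1

Kruskal's algorithm — process edges by increasing weight (ties by edge label):
B—D (1): add. Components now {A} {B,D} {C} {E} {F} {G}
F—G (2): add. Components now {A} {B,D} {C} {E} {F,G}
E—G (3): add. Components now {A} {B,D} {C} {E,F,G}
D—G (4): add. Components now {A} {B,D,E,F,G} {C}
A—D (5): add. Components now {A,B,D,E,F,G} {C}
C—E (6): add. Components now {A,B,C,D,E,F,G}
MST edge set: {B—D, F—G, E—G, D—G, A—D, C—E}.
Of the listed edges, {B—D} are in the MST → 1.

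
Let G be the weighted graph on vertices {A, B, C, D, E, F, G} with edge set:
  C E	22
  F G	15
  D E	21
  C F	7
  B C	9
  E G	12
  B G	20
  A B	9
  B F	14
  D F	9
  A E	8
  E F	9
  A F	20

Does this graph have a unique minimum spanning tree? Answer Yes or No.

Sort edges by weight, then run Kruskal:
C F (7): add — endpoints in different components.
A E (8): add — endpoints in different components.
A B (9): add — endpoints in different components.
B C (9): add — endpoints in different components.
D F (9): add — endpoints in different components.
E F (9): skip — E and F already connected.
E G (12): add — endpoints in different components.
Non-tree edge E F has weight 9, equal to the heaviest edge on its tree cycle — swapping gives another MST of the same weight. Not unique.

No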